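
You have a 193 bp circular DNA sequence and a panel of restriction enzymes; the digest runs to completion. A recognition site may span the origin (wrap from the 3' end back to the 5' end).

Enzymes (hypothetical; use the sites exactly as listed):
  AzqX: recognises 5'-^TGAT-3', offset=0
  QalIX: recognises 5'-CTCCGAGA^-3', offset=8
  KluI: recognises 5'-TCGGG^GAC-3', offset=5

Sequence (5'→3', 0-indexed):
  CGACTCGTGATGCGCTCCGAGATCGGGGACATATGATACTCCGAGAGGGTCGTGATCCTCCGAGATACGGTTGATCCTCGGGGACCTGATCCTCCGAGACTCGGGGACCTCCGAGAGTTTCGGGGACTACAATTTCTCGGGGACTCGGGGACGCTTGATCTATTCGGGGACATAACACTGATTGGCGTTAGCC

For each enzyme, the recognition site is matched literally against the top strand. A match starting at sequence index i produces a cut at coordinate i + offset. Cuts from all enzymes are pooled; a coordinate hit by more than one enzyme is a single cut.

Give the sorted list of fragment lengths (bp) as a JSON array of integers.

Site scan:
  AzqX TGAT/0: at [7, 33, 52, 71, 86, 155, 178] ⇒ [7, 33, 52, 71, 86, 155, 178]
  QalIX CTCCGAGA/8: at [14, 38, 57, 91, 108] ⇒ [22, 46, 65, 99, 116]
  KluI TCGGGGAC/5: at [22, 77, 100, 119, 136, 144, 163] ⇒ [27, 82, 105, 124, 141, 149, 168]

All cut coordinates (distinct, sorted): [7, 22, 27, 33, 46, 52, 65, 71, 82, 86, 99, 105, 116, 124, 141, 149, 155, 168, 178]

Fragments:
  7→22: 15 bp
  22→27: 5 bp
  27→33: 6 bp
  33→46: 13 bp
  46→52: 6 bp
  52→65: 13 bp
  65→71: 6 bp
  71→82: 11 bp
  82→86: 4 bp
  86→99: 13 bp
  99→105: 6 bp
  105→116: 11 bp
  116→124: 8 bp
  124→141: 17 bp
  141→149: 8 bp
  149→155: 6 bp
  155→168: 13 bp
  168→178: 10 bp
  178→7 (wrap): 193-178+7 = 22 bp

[4,5,6,6,6,6,6,8,8,10,11,11,13,13,13,13,15,17,22]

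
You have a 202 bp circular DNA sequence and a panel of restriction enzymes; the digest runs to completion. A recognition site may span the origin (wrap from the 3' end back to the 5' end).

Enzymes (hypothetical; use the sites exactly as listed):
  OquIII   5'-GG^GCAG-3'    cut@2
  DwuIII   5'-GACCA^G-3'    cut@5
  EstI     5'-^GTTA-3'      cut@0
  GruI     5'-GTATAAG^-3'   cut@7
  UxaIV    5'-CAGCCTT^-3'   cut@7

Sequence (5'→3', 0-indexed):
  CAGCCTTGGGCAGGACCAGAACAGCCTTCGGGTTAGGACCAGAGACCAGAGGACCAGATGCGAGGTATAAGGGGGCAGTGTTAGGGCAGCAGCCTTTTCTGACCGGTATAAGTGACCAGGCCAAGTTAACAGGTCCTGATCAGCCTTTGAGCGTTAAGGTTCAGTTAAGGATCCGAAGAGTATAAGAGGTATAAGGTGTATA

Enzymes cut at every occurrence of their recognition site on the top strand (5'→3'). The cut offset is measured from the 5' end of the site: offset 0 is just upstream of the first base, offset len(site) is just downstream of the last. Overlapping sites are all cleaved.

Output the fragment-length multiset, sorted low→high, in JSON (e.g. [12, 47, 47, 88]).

[2,3,3,5,5,6,6,6,7,8,9,9,10,10,11,11,14,15,16,23,23]

Site scan:
  OquIII GGGCAG/2: at [7, 72, 83] ⇒ [9, 74, 85]
  DwuIII GACCAG/5: at [13, 36, 43, 51, 113] ⇒ [18, 41, 48, 56, 118]
  EstI GTTA/0: at [31, 79, 124, 152, 163] ⇒ [31, 79, 124, 152, 163]
  GruI GTATAAG/7: at [64, 105, 179, 188] ⇒ [71, 112, 186, 195]
  UxaIV CAGCCTT/7: at [0, 21, 89, 140] ⇒ [7, 28, 96, 147]

Pooled cuts: [7, 9, 18, 28, 31, 41, 48, 56, 71, 74, 79, 85, 96, 112, 118, 124, 147, 152, 163, 186, 195]

Fragment lengths:
  7→9: 2 bp
  9→18: 9 bp
  18→28: 10 bp
  28→31: 3 bp
  31→41: 10 bp
  41→48: 7 bp
  48→56: 8 bp
  56→71: 15 bp
  71→74: 3 bp
  74→79: 5 bp
  79→85: 6 bp
  85→96: 11 bp
  96→112: 16 bp
  112→118: 6 bp
  118→124: 6 bp
  124→147: 23 bp
  147→152: 5 bp
  152→163: 11 bp
  163→186: 23 bp
  186→195: 9 bp
  195→7 (wrap): 202-195+7 = 14 bp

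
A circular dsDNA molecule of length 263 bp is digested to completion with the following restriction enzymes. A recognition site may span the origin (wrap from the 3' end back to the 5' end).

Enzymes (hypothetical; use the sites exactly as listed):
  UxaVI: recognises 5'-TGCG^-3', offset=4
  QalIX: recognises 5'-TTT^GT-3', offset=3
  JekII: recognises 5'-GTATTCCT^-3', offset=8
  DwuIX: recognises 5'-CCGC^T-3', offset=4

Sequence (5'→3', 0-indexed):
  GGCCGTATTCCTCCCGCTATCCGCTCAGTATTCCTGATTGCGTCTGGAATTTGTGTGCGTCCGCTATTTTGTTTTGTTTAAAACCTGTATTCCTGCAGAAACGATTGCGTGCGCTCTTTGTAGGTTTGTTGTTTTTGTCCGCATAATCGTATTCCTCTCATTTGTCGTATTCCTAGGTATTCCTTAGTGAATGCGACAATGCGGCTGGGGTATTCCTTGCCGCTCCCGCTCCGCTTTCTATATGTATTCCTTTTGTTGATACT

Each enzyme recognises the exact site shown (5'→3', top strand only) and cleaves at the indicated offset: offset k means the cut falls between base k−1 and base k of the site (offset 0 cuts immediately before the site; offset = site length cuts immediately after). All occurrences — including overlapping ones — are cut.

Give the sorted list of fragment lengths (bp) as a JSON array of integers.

[3,4,5,5,5,5,6,6,6,6,7,7,7,7,8,8,9,10,10,11,11,11,14,15,17,19,20,21]

Site scan:
  UxaVI TGCG/4: at [38, 55, 105, 109, 191, 199] ⇒ [42, 59, 109, 113, 195, 203]
  QalIX TTTGT/3: at [49, 67, 72, 116, 124, 133, 160, 251] ⇒ [52, 70, 75, 119, 127, 136, 163, 254]
  JekII GTATTCCT/8: at [4, 27, 86, 148, 166, 176, 209, 243] ⇒ [12, 35, 94, 156, 174, 184, 217, 251]
  DwuIX CCGCT/4: at [13, 20, 60, 219, 225, 230] ⇒ [17, 24, 64, 223, 229, 234]

All cut coordinates (distinct, sorted): [12, 17, 24, 35, 42, 52, 59, 64, 70, 75, 94, 109, 113, 119, 127, 136, 156, 163, 174, 184, 195, 203, 217, 223, 229, 234, 251, 254]

Fragments:
  12→17: 5 bp
  17→24: 7 bp
  24→35: 11 bp
  35→42: 7 bp
  42→52: 10 bp
  52→59: 7 bp
  59→64: 5 bp
  64→70: 6 bp
  70→75: 5 bp
  75→94: 19 bp
  94→109: 15 bp
  109→113: 4 bp
  113→119: 6 bp
  119→127: 8 bp
  127→136: 9 bp
  136→156: 20 bp
  156→163: 7 bp
  163→174: 11 bp
  174→184: 10 bp
  184→195: 11 bp
  195→203: 8 bp
  203→217: 14 bp
  217→223: 6 bp
  223→229: 6 bp
  229→234: 5 bp
  234→251: 17 bp
  251→254: 3 bp
  254→12 (wrap): 263-254+12 = 21 bp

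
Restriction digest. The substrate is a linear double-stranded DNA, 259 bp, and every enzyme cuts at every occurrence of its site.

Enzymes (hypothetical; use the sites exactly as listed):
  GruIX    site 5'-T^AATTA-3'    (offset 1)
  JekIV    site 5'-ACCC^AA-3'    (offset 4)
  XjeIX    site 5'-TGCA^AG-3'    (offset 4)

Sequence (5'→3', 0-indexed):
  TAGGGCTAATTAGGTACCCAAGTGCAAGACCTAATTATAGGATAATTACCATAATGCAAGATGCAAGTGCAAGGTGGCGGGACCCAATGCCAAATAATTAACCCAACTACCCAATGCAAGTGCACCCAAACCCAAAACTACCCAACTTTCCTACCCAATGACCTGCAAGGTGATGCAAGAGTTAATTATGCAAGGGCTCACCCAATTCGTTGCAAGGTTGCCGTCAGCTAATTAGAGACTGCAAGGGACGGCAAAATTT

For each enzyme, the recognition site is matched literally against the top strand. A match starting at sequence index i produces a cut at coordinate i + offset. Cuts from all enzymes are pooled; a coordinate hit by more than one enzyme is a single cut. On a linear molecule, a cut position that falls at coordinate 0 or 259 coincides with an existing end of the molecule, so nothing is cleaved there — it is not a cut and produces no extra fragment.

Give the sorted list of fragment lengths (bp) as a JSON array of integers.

[6,6,6,6,6,7,7,7,8,9,9,9,10,10,10,11,11,11,11,12,13,14,14,15,15,16]

Per-enzyme occurrences:
  GruIX TAATTA/1: at [6, 31, 42, 94, 182, 228] ⇒ [7, 32, 43, 95, 183, 229]
  JekIV ACCCAA/4: at [15, 81, 100, 108, 123, 129, 139, 152, 199] ⇒ [19, 85, 104, 112, 127, 133, 143, 156, 203]
  XjeIX TGCAAG/4: at [22, 54, 61, 67, 114, 163, 173, 188, 210, 239] ⇒ [26, 58, 65, 71, 118, 167, 177, 192, 214, 243]

All cut coordinates (distinct, sorted): [7, 19, 26, 32, 43, 58, 65, 71, 85, 95, 104, 112, 118, 127, 133, 143, 156, 167, 177, 183, 192, 203, 214, 229, 243]

Fragments:
  [0,7): 7 bp
  [7,19): 12 bp
  [19,26): 7 bp
  [26,32): 6 bp
  [32,43): 11 bp
  [43,58): 15 bp
  [58,65): 7 bp
  [65,71): 6 bp
  [71,85): 14 bp
  [85,95): 10 bp
  [95,104): 9 bp
  [104,112): 8 bp
  [112,118): 6 bp
  [118,127): 9 bp
  [127,133): 6 bp
  [133,143): 10 bp
  [143,156): 13 bp
  [156,167): 11 bp
  [167,177): 10 bp
  [177,183): 6 bp
  [183,192): 9 bp
  [192,203): 11 bp
  [203,214): 11 bp
  [214,229): 15 bp
  [229,243): 14 bp
  [243,259): 16 bp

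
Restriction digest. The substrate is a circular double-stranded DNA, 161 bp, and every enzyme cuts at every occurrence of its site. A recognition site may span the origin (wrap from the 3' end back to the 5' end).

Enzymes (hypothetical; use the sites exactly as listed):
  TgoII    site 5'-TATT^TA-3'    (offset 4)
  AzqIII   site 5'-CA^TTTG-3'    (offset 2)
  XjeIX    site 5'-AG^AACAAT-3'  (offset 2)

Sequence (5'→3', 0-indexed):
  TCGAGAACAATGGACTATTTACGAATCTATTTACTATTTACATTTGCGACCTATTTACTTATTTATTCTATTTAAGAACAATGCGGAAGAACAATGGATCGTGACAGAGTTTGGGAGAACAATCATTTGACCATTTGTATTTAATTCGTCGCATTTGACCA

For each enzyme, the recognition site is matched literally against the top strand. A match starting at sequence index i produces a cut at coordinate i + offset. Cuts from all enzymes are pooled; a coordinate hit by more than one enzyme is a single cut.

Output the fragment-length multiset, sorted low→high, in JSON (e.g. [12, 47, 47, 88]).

Site scan:
  TgoII TATTTA/4: at [15, 27, 34, 51, 59, 68, 137] ⇒ [19, 31, 38, 55, 63, 72, 141]
  AzqIII CATTTG/2: at [40, 123, 131, 151] ⇒ [42, 125, 133, 153]
  XjeIX AGAACAAT/2: at [3, 74, 87, 115] ⇒ [5, 76, 89, 117]

Pooled cuts: [5, 19, 31, 38, 42, 55, 63, 72, 76, 89, 117, 125, 133, 141, 153]

Fragment lengths:
  5→19: 14 bp
  19→31: 12 bp
  31→38: 7 bp
  38→42: 4 bp
  42→55: 13 bp
  55→63: 8 bp
  63→72: 9 bp
  72→76: 4 bp
  76→89: 13 bp
  89→117: 28 bp
  117→125: 8 bp
  125→133: 8 bp
  133→141: 8 bp
  141→153: 12 bp
  153→5 (wrap): 161-153+5 = 13 bp

[4,4,7,8,8,8,8,9,12,12,13,13,13,14,28]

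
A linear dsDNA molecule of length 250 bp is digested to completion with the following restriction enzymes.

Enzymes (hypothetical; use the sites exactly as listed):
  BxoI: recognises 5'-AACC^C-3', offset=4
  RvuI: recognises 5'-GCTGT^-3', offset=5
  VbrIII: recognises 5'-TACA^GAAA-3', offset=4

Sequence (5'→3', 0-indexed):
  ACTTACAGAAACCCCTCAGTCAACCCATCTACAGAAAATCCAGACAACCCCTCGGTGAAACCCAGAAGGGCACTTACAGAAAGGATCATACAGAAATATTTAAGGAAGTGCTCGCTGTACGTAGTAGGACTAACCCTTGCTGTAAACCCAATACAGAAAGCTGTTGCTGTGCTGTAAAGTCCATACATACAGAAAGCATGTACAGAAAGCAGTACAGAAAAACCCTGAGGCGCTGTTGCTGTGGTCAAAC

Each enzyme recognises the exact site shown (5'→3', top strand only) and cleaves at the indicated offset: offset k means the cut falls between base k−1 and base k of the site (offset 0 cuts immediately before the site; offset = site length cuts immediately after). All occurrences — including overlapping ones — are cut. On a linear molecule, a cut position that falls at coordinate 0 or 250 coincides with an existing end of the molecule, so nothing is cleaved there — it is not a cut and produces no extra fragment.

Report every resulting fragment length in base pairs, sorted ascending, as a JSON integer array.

Scan for sites:
  BxoI AACCC/4: at [9, 21, 45, 58, 131, 144, 220] ⇒ [13, 25, 49, 62, 135, 148, 224]
  RvuI GCTGT/5: at [113, 138, 159, 165, 170, 231, 237] ⇒ [118, 143, 164, 170, 175, 236, 242]
  VbrIII TACAGAAA/4: at [3, 29, 74, 88, 151, 187, 200, 212] ⇒ [7, 33, 78, 92, 155, 191, 204, 216]

Pooled cuts: [7, 13, 25, 33, 49, 62, 78, 92, 118, 135, 143, 148, 155, 164, 170, 175, 191, 204, 216, 224, 236, 242]

Fragments:
  [0,7): 7 bp
  [7,13): 6 bp
  [13,25): 12 bp
  [25,33): 8 bp
  [33,49): 16 bp
  [49,62): 13 bp
  [62,78): 16 bp
  [78,92): 14 bp
  [92,118): 26 bp
  [118,135): 17 bp
  [135,143): 8 bp
  [143,148): 5 bp
  [148,155): 7 bp
  [155,164): 9 bp
  [164,170): 6 bp
  [170,175): 5 bp
  [175,191): 16 bp
  [191,204): 13 bp
  [204,216): 12 bp
  [216,224): 8 bp
  [224,236): 12 bp
  [236,242): 6 bp
  [242,250): 8 bp

[5,5,6,6,6,7,7,8,8,8,8,9,12,12,12,13,13,14,16,16,16,17,26]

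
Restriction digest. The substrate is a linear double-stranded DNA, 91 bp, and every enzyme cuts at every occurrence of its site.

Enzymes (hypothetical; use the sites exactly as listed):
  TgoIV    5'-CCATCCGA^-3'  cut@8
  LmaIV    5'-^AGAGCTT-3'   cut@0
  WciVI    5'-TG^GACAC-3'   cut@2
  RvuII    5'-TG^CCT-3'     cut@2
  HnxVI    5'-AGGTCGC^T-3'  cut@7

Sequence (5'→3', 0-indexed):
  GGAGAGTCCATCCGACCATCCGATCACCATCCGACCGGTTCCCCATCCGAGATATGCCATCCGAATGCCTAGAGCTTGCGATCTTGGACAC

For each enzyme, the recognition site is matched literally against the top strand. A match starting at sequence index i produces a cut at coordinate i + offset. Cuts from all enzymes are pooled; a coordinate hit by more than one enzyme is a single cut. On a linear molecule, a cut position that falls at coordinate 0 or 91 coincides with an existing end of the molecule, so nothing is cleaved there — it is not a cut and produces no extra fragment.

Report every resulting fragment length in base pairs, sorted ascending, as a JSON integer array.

[3,3,5,8,11,14,15,16,16]

Site scan:
  TgoIV (CCATCCGA, off=8): starts [7, 15, 26, 42, 56] → cuts [15, 23, 34, 50, 64]
  LmaIV (AGAGCTT, off=0): starts [70] → cuts [70]
  WciVI (TGGACAC, off=2): starts [84] → cuts [86]
  RvuII (TGCCT, off=2): starts [65] → cuts [67]
  HnxVI (AGGTCGCT, off=7): no sites

All cut coordinates (distinct, sorted): [15, 23, 34, 50, 64, 67, 70, 86]

Fragment lengths:
  [0,15): 15 bp
  [15,23): 8 bp
  [23,34): 11 bp
  [34,50): 16 bp
  [50,64): 14 bp
  [64,67): 3 bp
  [67,70): 3 bp
  [70,86): 16 bp
  [86,91): 5 bp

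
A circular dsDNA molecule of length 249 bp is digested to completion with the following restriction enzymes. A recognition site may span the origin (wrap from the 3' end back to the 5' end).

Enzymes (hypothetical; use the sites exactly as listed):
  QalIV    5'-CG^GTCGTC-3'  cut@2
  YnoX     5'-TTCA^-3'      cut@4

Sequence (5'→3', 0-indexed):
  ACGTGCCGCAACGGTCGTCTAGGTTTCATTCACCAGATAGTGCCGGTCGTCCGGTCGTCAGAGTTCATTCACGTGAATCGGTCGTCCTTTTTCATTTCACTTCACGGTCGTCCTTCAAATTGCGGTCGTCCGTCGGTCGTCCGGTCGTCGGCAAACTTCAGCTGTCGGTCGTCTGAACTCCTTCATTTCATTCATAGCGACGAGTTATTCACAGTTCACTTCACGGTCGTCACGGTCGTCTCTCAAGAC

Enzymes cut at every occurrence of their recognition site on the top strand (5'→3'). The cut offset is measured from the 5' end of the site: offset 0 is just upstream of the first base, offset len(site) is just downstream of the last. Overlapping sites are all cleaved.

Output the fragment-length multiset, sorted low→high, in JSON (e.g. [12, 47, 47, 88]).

[2,2,4,4,4,5,5,5,5,7,7,7,8,8,9,9,11,11,13,14,14,15,17,17,18,28]

Scan for sites:
  QalIV CGGTCGTC/2: at [11, 43, 51, 78, 104, 122, 133, 141, 165, 223, 232] ⇒ [13, 45, 53, 80, 106, 124, 135, 143, 167, 225, 234]
  YnoX TTCA/4: at [24, 28, 63, 67, 90, 95, 100, 113, 156, 181, 186, 190, 207, 214, 219] ⇒ [28, 32, 67, 71, 94, 99, 104, 117, 160, 185, 190, 194, 211, 218, 223]

Pooled cuts: [13, 28, 32, 45, 53, 67, 71, 80, 94, 99, 104, 106, 117, 124, 135, 143, 160, 167, 185, 190, 194, 211, 218, 223, 225, 234]

Fragment lengths:
  13→28: 15 bp
  28→32: 4 bp
  32→45: 13 bp
  45→53: 8 bp
  53→67: 14 bp
  67→71: 4 bp
  71→80: 9 bp
  80→94: 14 bp
  94→99: 5 bp
  99→104: 5 bp
  104→106: 2 bp
  106→117: 11 bp
  117→124: 7 bp
  124→135: 11 bp
  135→143: 8 bp
  143→160: 17 bp
  160→167: 7 bp
  167→185: 18 bp
  185→190: 5 bp
  190→194: 4 bp
  194→211: 17 bp
  211→218: 7 bp
  218→223: 5 bp
  223→225: 2 bp
  225→234: 9 bp
  234→13 (wrap): 249-234+13 = 28 bp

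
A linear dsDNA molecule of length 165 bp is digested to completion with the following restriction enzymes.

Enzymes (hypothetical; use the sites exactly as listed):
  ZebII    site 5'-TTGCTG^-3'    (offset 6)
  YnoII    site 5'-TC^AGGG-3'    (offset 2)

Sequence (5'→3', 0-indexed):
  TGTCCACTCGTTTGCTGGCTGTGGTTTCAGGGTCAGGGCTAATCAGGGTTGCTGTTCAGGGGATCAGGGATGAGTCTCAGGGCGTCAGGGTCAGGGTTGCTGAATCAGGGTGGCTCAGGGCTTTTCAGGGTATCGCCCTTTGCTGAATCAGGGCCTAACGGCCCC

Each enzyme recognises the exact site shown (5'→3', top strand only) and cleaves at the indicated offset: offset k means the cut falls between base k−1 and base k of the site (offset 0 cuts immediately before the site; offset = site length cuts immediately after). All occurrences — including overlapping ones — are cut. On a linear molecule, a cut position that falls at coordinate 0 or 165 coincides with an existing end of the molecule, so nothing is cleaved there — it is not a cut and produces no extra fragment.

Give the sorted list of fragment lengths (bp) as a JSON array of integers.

[3,4,4,6,6,8,8,10,10,10,10,10,11,13,16,17,19]

Scan for sites:
  ZebII (TTGCTG, off=6): starts [11, 48, 96, 139] → cuts [17, 54, 102, 145]
  YnoII (TCAGGG, off=2): starts [26, 32, 42, 55, 63, 76, 84, 90, 104, 114, 124, 147] → cuts [28, 34, 44, 57, 65, 78, 86, 92, 106, 116, 126, 149]

Pooled cuts: [17, 28, 34, 44, 54, 57, 65, 78, 86, 92, 102, 106, 116, 126, 145, 149]

Fragment lengths:
  [0,17): 17 bp
  [17,28): 11 bp
  [28,34): 6 bp
  [34,44): 10 bp
  [44,54): 10 bp
  [54,57): 3 bp
  [57,65): 8 bp
  [65,78): 13 bp
  [78,86): 8 bp
  [86,92): 6 bp
  [92,102): 10 bp
  [102,106): 4 bp
  [106,116): 10 bp
  [116,126): 10 bp
  [126,145): 19 bp
  [145,149): 4 bp
  [149,165): 16 bp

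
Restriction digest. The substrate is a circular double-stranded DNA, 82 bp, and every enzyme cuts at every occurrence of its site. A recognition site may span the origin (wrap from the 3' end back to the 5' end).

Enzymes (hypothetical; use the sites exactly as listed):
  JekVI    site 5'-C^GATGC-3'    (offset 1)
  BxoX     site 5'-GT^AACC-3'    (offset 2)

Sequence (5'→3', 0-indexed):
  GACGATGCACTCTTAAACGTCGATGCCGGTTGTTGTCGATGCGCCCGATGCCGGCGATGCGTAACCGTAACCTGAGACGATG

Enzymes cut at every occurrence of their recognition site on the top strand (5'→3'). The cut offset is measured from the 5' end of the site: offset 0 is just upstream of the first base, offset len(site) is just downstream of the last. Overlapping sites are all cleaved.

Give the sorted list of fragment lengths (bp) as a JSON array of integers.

Site scan:
  JekVI CGATGC/1: at [2, 20, 36, 45, 54] ⇒ [3, 21, 37, 46, 55]
  BxoX GTAACC/2: at [60, 66] ⇒ [62, 68]

Pooled cuts: [3, 21, 37, 46, 55, 62, 68]

Fragments:
  3→21: 18 bp
  21→37: 16 bp
  37→46: 9 bp
  46→55: 9 bp
  55→62: 7 bp
  62→68: 6 bp
  68→3 (wrap): 82-68+3 = 17 bp

[6,7,9,9,16,17,18]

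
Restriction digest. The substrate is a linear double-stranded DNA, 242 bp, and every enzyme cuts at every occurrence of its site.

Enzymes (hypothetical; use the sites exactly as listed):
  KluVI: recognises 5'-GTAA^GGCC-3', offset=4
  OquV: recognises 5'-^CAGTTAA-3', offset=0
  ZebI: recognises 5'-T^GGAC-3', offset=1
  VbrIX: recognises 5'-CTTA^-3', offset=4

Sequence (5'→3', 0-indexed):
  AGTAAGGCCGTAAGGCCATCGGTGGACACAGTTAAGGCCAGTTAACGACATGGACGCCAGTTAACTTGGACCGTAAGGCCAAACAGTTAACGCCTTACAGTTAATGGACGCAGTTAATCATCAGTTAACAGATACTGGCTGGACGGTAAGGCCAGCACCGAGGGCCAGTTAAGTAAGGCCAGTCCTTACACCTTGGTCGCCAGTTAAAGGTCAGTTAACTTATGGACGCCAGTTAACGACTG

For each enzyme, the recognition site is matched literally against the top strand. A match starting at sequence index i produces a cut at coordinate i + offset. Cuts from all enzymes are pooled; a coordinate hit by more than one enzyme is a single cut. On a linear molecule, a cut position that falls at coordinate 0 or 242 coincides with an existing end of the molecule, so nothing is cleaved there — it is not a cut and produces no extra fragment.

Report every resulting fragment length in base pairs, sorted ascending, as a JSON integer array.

Scan for sites:
  KluVI (GTAAGGCC, off=4): starts [1, 9, 72, 145, 172] → cuts [5, 13, 76, 149, 176]
  OquV (CAGTTAA, off=0): starts [28, 38, 57, 83, 97, 110, 121, 165, 200, 211, 229] → cuts [28, 38, 57, 83, 97, 110, 121, 165, 200, 211, 229]
  ZebI (TGGAC, off=1): starts [22, 50, 66, 104, 139, 222] → cuts [23, 51, 67, 105, 140, 223]
  VbrIX (CTTA, off=4): starts [93, 184, 218] → cuts [97, 188, 222]

All cut coordinates (distinct, sorted): [5, 13, 23, 28, 38, 51, 57, 67, 76, 83, 97, 105, 110, 121, 140, 149, 165, 176, 188, 200, 211, 222, 223, 229]

Fragment lengths:
  [0,5): 5 bp
  [5,13): 8 bp
  [13,23): 10 bp
  [23,28): 5 bp
  [28,38): 10 bp
  [38,51): 13 bp
  [51,57): 6 bp
  [57,67): 10 bp
  [67,76): 9 bp
  [76,83): 7 bp
  [83,97): 14 bp
  [97,105): 8 bp
  [105,110): 5 bp
  [110,121): 11 bp
  [121,140): 19 bp
  [140,149): 9 bp
  [149,165): 16 bp
  [165,176): 11 bp
  [176,188): 12 bp
  [188,200): 12 bp
  [200,211): 11 bp
  [211,222): 11 bp
  [222,223): 1 bp
  [223,229): 6 bp
  [229,242): 13 bp

[1,5,5,5,6,6,7,8,8,9,9,10,10,10,11,11,11,11,12,12,13,13,14,16,19]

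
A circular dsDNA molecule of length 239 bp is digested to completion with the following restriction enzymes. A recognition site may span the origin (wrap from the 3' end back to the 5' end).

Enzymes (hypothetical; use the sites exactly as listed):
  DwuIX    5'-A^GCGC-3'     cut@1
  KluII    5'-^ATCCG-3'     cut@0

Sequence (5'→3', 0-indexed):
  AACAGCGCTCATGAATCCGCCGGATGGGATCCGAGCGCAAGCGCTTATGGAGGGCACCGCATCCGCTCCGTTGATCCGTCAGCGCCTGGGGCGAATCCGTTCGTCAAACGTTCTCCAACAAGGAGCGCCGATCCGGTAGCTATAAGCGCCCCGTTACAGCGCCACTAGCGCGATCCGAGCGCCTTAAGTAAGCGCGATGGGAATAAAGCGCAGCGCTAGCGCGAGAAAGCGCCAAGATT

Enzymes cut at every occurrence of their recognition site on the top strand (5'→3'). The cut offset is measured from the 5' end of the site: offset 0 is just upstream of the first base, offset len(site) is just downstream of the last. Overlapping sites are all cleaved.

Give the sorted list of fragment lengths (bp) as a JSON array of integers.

Site scan:
  DwuIX AGCGC/1: at [3, 33, 39, 80, 123, 144, 157, 166, 177, 190, 206, 211, 217, 227] ⇒ [4, 34, 40, 81, 124, 145, 158, 167, 178, 191, 207, 212, 218, 228]
  KluII ATCCG/0: at [14, 28, 60, 73, 94, 130, 172] ⇒ [14, 28, 60, 73, 94, 130, 172]

Pooled cuts: [4, 14, 28, 34, 40, 60, 73, 81, 94, 124, 130, 145, 158, 167, 172, 178, 191, 207, 212, 218, 228]

Fragments:
  4→14: 10 bp
  14→28: 14 bp
  28→34: 6 bp
  34→40: 6 bp
  40→60: 20 bp
  60→73: 13 bp
  73→81: 8 bp
  81→94: 13 bp
  94→124: 30 bp
  124→130: 6 bp
  130→145: 15 bp
  145→158: 13 bp
  158→167: 9 bp
  167→172: 5 bp
  172→178: 6 bp
  178→191: 13 bp
  191→207: 16 bp
  207→212: 5 bp
  212→218: 6 bp
  218→228: 10 bp
  228→4 (wrap): 239-228+4 = 15 bp

[5,5,6,6,6,6,6,8,9,10,10,13,13,13,13,14,15,15,16,20,30]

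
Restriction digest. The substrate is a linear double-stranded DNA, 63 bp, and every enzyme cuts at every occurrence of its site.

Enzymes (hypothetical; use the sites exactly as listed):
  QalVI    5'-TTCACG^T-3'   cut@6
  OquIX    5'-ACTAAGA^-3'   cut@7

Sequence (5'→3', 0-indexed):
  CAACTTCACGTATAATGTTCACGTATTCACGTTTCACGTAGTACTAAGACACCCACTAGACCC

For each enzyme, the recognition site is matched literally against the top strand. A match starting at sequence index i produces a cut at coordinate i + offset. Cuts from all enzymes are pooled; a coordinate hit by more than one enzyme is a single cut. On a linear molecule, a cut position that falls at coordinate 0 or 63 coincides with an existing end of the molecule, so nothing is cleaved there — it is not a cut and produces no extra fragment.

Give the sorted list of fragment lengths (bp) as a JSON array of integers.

Per-enzyme occurrences:
  QalVI TTCACGT/6: at [4, 17, 25, 32] ⇒ [10, 23, 31, 38]
  OquIX ACTAAGA/7: at [42] ⇒ [49]

All cut coordinates (distinct, sorted): [10, 23, 31, 38, 49]

Fragment lengths:
  [0,10): 10 bp
  [10,23): 13 bp
  [23,31): 8 bp
  [31,38): 7 bp
  [38,49): 11 bp
  [49,63): 14 bp

[7,8,10,11,13,14]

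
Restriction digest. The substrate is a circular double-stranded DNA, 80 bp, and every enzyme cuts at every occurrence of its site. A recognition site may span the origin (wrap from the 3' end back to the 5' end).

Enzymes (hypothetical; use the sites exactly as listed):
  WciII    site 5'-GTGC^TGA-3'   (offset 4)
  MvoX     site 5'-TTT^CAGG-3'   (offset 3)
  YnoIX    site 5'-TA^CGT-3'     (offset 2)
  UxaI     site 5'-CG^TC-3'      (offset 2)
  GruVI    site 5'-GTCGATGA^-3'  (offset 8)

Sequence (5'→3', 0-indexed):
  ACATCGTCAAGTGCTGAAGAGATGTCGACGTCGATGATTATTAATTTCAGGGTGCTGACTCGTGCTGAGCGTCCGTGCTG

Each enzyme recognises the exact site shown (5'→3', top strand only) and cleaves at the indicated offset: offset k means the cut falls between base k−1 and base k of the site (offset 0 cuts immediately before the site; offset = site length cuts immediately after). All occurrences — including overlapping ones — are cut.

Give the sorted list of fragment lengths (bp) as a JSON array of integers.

[6,7,7,8,8,8,10,10,16]

Site scan:
  WciII (GTGCTGA, off=4): starts [10, 51, 61, 74] → cuts [14, 55, 65, 78]
  MvoX (TTTCAGG, off=3): starts [44] → cuts [47]
  YnoIX (TACGT, off=2): no sites
  UxaI (CGTC, off=2): starts [4, 28, 69] → cuts [6, 30, 71]
  GruVI (GTCGATGA, off=8): starts [29] → cuts [37]

Pooled cuts: [6, 14, 30, 37, 47, 55, 65, 71, 78]

Fragments:
  6→14: 8 bp
  14→30: 16 bp
  30→37: 7 bp
  37→47: 10 bp
  47→55: 8 bp
  55→65: 10 bp
  65→71: 6 bp
  71→78: 7 bp
  78→6 (wrap): 80-78+6 = 8 bp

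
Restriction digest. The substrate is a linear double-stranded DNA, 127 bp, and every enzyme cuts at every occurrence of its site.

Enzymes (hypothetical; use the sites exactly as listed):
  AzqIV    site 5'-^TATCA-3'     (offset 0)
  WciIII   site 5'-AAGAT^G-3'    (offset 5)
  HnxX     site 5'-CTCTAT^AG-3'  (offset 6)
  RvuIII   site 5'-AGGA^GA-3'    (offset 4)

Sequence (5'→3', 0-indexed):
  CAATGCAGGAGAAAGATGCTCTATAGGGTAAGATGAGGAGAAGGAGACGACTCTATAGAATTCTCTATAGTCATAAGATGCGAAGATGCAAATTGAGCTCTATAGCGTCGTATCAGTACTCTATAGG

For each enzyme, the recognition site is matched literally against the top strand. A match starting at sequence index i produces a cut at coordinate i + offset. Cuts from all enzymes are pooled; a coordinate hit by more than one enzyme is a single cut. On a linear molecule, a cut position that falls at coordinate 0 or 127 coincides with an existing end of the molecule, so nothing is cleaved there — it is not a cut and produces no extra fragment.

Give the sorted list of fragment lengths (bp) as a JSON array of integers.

Scan for sites:
  AzqIV (TATCA, off=0): starts [110] → cuts [110]
  WciIII (AAGATG, off=5): starts [12, 29, 74, 82] → cuts [17, 34, 79, 87]
  HnxX (CTCTATAG, off=6): starts [18, 50, 62, 97, 118] → cuts [24, 56, 68, 103, 124]
  RvuIII (AGGAGA, off=4): starts [6, 35, 41] → cuts [10, 39, 45]

Pooled cuts: [10, 17, 24, 34, 39, 45, 56, 68, 79, 87, 103, 110, 124]

Fragments:
  [0,10): 10 bp
  [10,17): 7 bp
  [17,24): 7 bp
  [24,34): 10 bp
  [34,39): 5 bp
  [39,45): 6 bp
  [45,56): 11 bp
  [56,68): 12 bp
  [68,79): 11 bp
  [79,87): 8 bp
  [87,103): 16 bp
  [103,110): 7 bp
  [110,124): 14 bp
  [124,127): 3 bp

[3,5,6,7,7,7,8,10,10,11,11,12,14,16]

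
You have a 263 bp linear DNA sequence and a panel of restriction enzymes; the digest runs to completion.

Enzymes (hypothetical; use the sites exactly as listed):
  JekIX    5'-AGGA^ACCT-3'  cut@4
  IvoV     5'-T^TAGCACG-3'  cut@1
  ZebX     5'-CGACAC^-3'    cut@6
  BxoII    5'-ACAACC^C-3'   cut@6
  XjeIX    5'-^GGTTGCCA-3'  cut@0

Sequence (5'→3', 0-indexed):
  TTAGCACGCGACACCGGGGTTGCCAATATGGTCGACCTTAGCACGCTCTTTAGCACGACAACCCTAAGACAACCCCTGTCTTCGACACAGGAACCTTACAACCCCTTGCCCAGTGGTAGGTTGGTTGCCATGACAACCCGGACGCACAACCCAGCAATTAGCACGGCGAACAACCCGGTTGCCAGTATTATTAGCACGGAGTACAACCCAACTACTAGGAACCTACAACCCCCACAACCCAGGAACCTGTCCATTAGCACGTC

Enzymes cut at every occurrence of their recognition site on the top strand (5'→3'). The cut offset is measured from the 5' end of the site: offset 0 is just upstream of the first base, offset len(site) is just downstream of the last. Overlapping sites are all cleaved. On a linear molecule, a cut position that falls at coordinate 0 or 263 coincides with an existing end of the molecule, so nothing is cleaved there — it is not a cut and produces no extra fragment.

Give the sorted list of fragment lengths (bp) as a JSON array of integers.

[1,1,3,4,5,7,9,9,10,10,11,11,12,12,13,13,13,14,15,16,17,17,19,21]

Per-enzyme occurrences:
  JekIX AGGAACCT/4: at [88, 216, 240] ⇒ [92, 220, 244]
  IvoV TTAGCACG/1: at [0, 37, 49, 157, 190, 253] ⇒ [1, 38, 50, 158, 191, 254]
  ZebX CGACAC/6: at [8, 82] ⇒ [14, 88]
  BxoII ACAACCC/6: at [57, 68, 97, 132, 145, 169, 202, 224, 233] ⇒ [63, 74, 103, 138, 151, 175, 208, 230, 239]
  XjeIX GGTTGCCA/0: at [17, 122, 176] ⇒ [17, 122, 176]

All cut coordinates (distinct, sorted): [1, 14, 17, 38, 50, 63, 74, 88, 92, 103, 122, 138, 151, 158, 175, 176, 191, 208, 220, 230, 239, 244, 254]

Fragments:
  [0,1): 1 bp
  [1,14): 13 bp
  [14,17): 3 bp
  [17,38): 21 bp
  [38,50): 12 bp
  [50,63): 13 bp
  [63,74): 11 bp
  [74,88): 14 bp
  [88,92): 4 bp
  [92,103): 11 bp
  [103,122): 19 bp
  [122,138): 16 bp
  [138,151): 13 bp
  [151,158): 7 bp
  [158,175): 17 bp
  [175,176): 1 bp
  [176,191): 15 bp
  [191,208): 17 bp
  [208,220): 12 bp
  [220,230): 10 bp
  [230,239): 9 bp
  [239,244): 5 bp
  [244,254): 10 bp
  [254,263): 9 bp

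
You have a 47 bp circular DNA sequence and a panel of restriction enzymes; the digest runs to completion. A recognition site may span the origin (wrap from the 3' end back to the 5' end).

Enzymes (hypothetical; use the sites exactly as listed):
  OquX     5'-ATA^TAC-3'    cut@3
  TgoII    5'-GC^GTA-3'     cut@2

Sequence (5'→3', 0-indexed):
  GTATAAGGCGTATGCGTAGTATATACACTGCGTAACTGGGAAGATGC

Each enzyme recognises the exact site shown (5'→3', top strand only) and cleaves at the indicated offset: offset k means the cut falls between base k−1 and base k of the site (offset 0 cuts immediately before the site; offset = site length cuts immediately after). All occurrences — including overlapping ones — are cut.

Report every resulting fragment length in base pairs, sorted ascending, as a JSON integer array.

[6,8,8,9,16]

Scan for sites:
  OquX (ATATAC, off=3): starts [20] → cuts [23]
  TgoII (GCGTA, off=2): starts [7, 13, 29, 45] → cuts [0, 9, 15, 31]

All cut coordinates (distinct, sorted): [0, 9, 15, 23, 31]

Fragment lengths:
  0→9: 9 bp
  9→15: 6 bp
  15→23: 8 bp
  23→31: 8 bp
  31→0 (wrap): 47-31+0 = 16 bp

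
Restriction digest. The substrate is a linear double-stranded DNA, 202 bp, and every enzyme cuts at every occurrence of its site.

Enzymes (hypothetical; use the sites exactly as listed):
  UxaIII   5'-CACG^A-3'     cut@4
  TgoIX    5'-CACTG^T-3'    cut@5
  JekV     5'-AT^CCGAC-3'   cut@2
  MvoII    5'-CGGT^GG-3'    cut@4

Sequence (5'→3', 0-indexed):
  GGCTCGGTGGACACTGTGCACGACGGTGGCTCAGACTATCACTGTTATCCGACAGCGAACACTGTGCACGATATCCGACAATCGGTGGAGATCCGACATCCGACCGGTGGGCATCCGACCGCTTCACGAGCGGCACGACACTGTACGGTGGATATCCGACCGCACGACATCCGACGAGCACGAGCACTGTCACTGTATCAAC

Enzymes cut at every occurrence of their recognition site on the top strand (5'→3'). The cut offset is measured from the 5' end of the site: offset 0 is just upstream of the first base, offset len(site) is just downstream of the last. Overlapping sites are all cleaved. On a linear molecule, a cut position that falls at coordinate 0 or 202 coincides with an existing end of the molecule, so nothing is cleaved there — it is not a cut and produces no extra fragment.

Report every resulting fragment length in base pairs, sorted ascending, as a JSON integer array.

[4,4,4,5,6,6,6,6,6,6,6,6,7,7,7,8,8,9,9,11,12,12,14,16,17]

Site scan:
  UxaIII (CACGA, off=4): starts [18, 66, 124, 133, 162, 178] → cuts [22, 70, 128, 137, 166, 182]
  TgoIX (CACTGT, off=5): starts [11, 39, 59, 138, 184, 190] → cuts [16, 44, 64, 143, 189, 195]
  JekV (ATCCGAC, off=2): starts [46, 72, 90, 97, 112, 153, 168] → cuts [48, 74, 92, 99, 114, 155, 170]
  MvoII (CGGTGG, off=4): starts [4, 23, 82, 104, 145] → cuts [8, 27, 86, 108, 149]

All cut coordinates (distinct, sorted): [8, 16, 22, 27, 44, 48, 64, 70, 74, 86, 92, 99, 108, 114, 128, 137, 143, 149, 155, 166, 170, 182, 189, 195]

Fragment lengths:
  [0,8): 8 bp
  [8,16): 8 bp
  [16,22): 6 bp
  [22,27): 5 bp
  [27,44): 17 bp
  [44,48): 4 bp
  [48,64): 16 bp
  [64,70): 6 bp
  [70,74): 4 bp
  [74,86): 12 bp
  [86,92): 6 bp
  [92,99): 7 bp
  [99,108): 9 bp
  [108,114): 6 bp
  [114,128): 14 bp
  [128,137): 9 bp
  [137,143): 6 bp
  [143,149): 6 bp
  [149,155): 6 bp
  [155,166): 11 bp
  [166,170): 4 bp
  [170,182): 12 bp
  [182,189): 7 bp
  [189,195): 6 bp
  [195,202): 7 bp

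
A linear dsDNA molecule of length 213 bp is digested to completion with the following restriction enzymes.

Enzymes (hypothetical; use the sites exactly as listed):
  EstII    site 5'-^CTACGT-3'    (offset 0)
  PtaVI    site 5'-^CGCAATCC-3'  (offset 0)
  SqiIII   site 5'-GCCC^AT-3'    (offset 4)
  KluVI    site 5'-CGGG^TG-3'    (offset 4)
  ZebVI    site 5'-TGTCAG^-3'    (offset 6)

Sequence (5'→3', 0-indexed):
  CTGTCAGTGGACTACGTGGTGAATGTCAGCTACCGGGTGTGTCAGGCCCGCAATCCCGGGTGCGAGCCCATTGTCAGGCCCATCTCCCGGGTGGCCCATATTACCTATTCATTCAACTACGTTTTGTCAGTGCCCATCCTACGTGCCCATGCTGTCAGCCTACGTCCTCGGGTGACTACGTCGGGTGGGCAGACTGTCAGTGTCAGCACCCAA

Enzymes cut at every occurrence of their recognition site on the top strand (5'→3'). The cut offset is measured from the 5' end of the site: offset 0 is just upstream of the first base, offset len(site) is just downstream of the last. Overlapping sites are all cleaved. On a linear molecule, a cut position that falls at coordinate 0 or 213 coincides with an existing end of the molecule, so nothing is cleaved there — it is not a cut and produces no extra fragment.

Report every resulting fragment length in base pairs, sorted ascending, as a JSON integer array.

[1,3,3,3,4,4,5,6,6,7,7,8,8,8,9,10,10,10,10,12,13,14,15,18,19]

Site scan:
  EstII CTACGT/0: at [11, 116, 138, 159, 175] ⇒ [11, 116, 138, 159, 175]
  PtaVI CGCAATCC/0: at [48] ⇒ [48]
  SqiIII GCCCAT/4: at [65, 77, 93, 131, 144] ⇒ [69, 81, 97, 135, 148]
  KluVI CGGGTG/4: at [33, 56, 87, 168, 181] ⇒ [37, 60, 91, 172, 185]
  ZebVI TGTCAG/6: at [1, 23, 39, 71, 124, 152, 194, 200] ⇒ [7, 29, 45, 77, 130, 158, 200, 206]

All cut coordinates (distinct, sorted): [7, 11, 29, 37, 45, 48, 60, 69, 77, 81, 91, 97, 116, 130, 135, 138, 148, 158, 159, 172, 175, 185, 200, 206]

Fragments:
  [0,7): 7 bp
  [7,11): 4 bp
  [11,29): 18 bp
  [29,37): 8 bp
  [37,45): 8 bp
  [45,48): 3 bp
  [48,60): 12 bp
  [60,69): 9 bp
  [69,77): 8 bp
  [77,81): 4 bp
  [81,91): 10 bp
  [91,97): 6 bp
  [97,116): 19 bp
  [116,130): 14 bp
  [130,135): 5 bp
  [135,138): 3 bp
  [138,148): 10 bp
  [148,158): 10 bp
  [158,159): 1 bp
  [159,172): 13 bp
  [172,175): 3 bp
  [175,185): 10 bp
  [185,200): 15 bp
  [200,206): 6 bp
  [206,213): 7 bp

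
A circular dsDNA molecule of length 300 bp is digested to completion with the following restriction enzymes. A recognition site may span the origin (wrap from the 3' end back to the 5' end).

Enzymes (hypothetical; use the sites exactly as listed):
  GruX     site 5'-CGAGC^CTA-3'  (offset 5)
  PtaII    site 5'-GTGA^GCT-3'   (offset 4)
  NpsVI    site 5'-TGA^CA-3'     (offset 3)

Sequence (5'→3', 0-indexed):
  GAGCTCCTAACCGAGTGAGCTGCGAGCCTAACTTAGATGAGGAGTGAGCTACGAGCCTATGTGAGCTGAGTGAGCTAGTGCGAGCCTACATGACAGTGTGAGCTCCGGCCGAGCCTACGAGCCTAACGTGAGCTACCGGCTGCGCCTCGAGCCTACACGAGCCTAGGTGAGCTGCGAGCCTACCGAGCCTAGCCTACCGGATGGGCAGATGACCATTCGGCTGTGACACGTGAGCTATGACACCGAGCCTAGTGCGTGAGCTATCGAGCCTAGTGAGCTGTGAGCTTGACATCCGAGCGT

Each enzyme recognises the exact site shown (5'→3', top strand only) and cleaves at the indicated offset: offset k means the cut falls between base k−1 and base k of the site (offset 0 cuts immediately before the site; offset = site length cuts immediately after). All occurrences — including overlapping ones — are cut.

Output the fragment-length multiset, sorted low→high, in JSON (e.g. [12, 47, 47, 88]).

Per-enzyme occurrences:
  GruX CGAGCCTA/5: at [22, 51, 80, 109, 117, 147, 157, 174, 183, 243, 264] ⇒ [27, 56, 85, 114, 122, 152, 162, 179, 188, 248, 269]
  PtaII GTGAGCT/4: at [14, 43, 60, 69, 97, 127, 166, 229, 255, 272, 279, 298] ⇒ [2, 18, 47, 64, 73, 101, 131, 170, 233, 259, 276, 283]
  NpsVI TGACA/3: at [90, 223, 237, 286] ⇒ [93, 226, 240, 289]

All cut coordinates (distinct, sorted): [2, 18, 27, 47, 56, 64, 73, 85, 93, 101, 114, 122, 131, 152, 162, 170, 179, 188, 226, 233, 240, 248, 259, 269, 276, 283, 289]

Fragments:
  2→18: 16 bp
  18→27: 9 bp
  27→47: 20 bp
  47→56: 9 bp
  56→64: 8 bp
  64→73: 9 bp
  73→85: 12 bp
  85→93: 8 bp
  93→101: 8 bp
  101→114: 13 bp
  114→122: 8 bp
  122→131: 9 bp
  131→152: 21 bp
  152→162: 10 bp
  162→170: 8 bp
  170→179: 9 bp
  179→188: 9 bp
  188→226: 38 bp
  226→233: 7 bp
  233→240: 7 bp
  240→248: 8 bp
  248→259: 11 bp
  259→269: 10 bp
  269→276: 7 bp
  276→283: 7 bp
  283→289: 6 bp
  289→2 (wrap): 300-289+2 = 13 bp

[6,7,7,7,7,8,8,8,8,8,8,9,9,9,9,9,9,10,10,11,12,13,13,16,20,21,38]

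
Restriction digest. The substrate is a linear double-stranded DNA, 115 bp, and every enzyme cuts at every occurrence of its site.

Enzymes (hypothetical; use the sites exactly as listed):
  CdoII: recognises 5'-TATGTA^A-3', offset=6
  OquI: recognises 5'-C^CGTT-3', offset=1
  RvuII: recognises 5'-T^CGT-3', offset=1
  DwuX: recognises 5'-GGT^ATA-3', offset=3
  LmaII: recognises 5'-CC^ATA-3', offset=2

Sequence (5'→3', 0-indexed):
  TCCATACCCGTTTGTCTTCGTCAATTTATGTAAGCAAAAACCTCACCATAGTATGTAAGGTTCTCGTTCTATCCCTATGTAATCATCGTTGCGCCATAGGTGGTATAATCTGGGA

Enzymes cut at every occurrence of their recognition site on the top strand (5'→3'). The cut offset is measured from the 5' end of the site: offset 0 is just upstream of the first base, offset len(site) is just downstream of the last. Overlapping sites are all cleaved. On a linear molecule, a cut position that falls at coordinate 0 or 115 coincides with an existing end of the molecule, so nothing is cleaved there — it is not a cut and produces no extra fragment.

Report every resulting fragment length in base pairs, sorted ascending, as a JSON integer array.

[3,5,5,7,9,9,10,10,11,14,15,17]

Per-enzyme occurrences:
  CdoII (TATGTAA, off=6): starts [26, 51, 75] → cuts [32, 57, 81]
  OquI (CCGTT, off=1): starts [7] → cuts [8]
  RvuII (TCGT, off=1): starts [17, 63, 85] → cuts [18, 64, 86]
  DwuX (GGTATA, off=3): starts [101] → cuts [104]
  LmaII (CCATA, off=2): starts [1, 45, 93] → cuts [3, 47, 95]

Pooled cuts: [3, 8, 18, 32, 47, 57, 64, 81, 86, 95, 104]

Fragments:
  [0,3): 3 bp
  [3,8): 5 bp
  [8,18): 10 bp
  [18,32): 14 bp
  [32,47): 15 bp
  [47,57): 10 bp
  [57,64): 7 bp
  [64,81): 17 bp
  [81,86): 5 bp
  [86,95): 9 bp
  [95,104): 9 bp
  [104,115): 11 bp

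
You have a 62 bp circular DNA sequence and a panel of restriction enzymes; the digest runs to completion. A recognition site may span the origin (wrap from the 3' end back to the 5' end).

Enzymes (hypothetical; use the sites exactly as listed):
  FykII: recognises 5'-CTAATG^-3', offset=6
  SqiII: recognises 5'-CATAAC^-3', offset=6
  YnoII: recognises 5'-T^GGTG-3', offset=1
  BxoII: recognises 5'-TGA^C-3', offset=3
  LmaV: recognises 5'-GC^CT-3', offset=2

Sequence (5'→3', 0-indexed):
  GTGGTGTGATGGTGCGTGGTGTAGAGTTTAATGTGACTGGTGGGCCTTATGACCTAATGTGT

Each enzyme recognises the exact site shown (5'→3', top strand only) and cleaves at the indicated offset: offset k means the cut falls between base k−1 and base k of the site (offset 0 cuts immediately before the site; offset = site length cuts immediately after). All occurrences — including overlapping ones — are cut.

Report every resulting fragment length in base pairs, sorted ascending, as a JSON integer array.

Site scan:
  FykII CTAATG/6: at [53] ⇒ [59]
  SqiII (CATAAC, off=6): no sites
  YnoII TGGTG/1: at [1, 9, 16, 37] ⇒ [2, 10, 17, 38]
  BxoII TGAC/3: at [33, 49] ⇒ [36, 52]
  LmaV GCCT/2: at [43] ⇒ [45]

Pooled cuts: [2, 10, 17, 36, 38, 45, 52, 59]

Fragment lengths:
  2→10: 8 bp
  10→17: 7 bp
  17→36: 19 bp
  36→38: 2 bp
  38→45: 7 bp
  45→52: 7 bp
  52→59: 7 bp
  59→2 (wrap): 62-59+2 = 5 bp

[2,5,7,7,7,7,8,19]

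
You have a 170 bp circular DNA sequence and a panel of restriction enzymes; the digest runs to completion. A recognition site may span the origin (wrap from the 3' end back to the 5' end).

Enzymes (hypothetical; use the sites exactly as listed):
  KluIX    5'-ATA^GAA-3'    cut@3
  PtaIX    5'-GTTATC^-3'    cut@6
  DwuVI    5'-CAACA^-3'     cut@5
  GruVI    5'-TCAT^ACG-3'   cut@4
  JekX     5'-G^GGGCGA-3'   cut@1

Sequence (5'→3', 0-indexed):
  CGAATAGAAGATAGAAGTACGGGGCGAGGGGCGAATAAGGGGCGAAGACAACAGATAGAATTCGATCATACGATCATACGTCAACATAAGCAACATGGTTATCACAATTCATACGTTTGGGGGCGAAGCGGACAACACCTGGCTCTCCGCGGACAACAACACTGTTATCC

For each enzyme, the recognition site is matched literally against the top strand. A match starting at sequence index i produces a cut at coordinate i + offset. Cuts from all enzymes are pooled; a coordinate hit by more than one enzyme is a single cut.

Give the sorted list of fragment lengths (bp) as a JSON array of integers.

Site scan:
  KluIX (ATAGAA, off=3): starts [3, 10, 54] → cuts [6, 13, 57]
  PtaIX (GTTATC, off=6): starts [97, 163] → cuts [103, 169]
  DwuVI (CAACA, off=5): starts [48, 81, 90, 132, 153, 156] → cuts [53, 86, 95, 137, 158, 161]
  GruVI (TCATACG, off=4): starts [65, 73, 108] → cuts [69, 77, 112]
  JekX (GGGGCGA, off=1): starts [20, 27, 38, 119] → cuts [21, 28, 39, 120]

Pooled cuts: [6, 13, 21, 28, 39, 53, 57, 69, 77, 86, 95, 103, 112, 120, 137, 158, 161, 169]

Fragments:
  6→13: 7 bp
  13→21: 8 bp
  21→28: 7 bp
  28→39: 11 bp
  39→53: 14 bp
  53→57: 4 bp
  57→69: 12 bp
  69→77: 8 bp
  77→86: 9 bp
  86→95: 9 bp
  95→103: 8 bp
  103→112: 9 bp
  112→120: 8 bp
  120→137: 17 bp
  137→158: 21 bp
  158→161: 3 bp
  161→169: 8 bp
  169→6 (wrap): 170-169+6 = 7 bp

[3,4,7,7,7,8,8,8,8,8,9,9,9,11,12,14,17,21]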